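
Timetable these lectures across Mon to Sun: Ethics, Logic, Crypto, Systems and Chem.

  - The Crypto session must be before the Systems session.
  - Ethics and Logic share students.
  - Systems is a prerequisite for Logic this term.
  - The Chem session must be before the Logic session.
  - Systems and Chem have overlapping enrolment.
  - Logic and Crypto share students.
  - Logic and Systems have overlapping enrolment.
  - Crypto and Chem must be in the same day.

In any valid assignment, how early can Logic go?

Precedence pushes Logic to at least Wed.
Logic at Wed is achievable: Chem in Mon, Ethics in Mon, Logic in Wed, Crypto in Mon, Systems in Tue.

Wed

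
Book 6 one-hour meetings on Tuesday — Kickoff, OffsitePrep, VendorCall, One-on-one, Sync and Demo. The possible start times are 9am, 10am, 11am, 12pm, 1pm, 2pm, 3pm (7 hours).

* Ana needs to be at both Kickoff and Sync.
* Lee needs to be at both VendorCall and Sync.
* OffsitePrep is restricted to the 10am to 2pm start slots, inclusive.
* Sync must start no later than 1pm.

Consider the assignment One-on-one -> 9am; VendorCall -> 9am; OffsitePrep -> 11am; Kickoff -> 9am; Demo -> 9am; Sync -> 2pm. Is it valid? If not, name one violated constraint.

No — it violates: Sync must start no later than 1pm

Ana needs to be at both Kickoff and Sync — holds.
OffsitePrep is restricted to the 10am to 2pm start slots, inclusive — holds.
Sync must start no later than 1pm — violated.
Lee needs to be at both VendorCall and Sync — holds.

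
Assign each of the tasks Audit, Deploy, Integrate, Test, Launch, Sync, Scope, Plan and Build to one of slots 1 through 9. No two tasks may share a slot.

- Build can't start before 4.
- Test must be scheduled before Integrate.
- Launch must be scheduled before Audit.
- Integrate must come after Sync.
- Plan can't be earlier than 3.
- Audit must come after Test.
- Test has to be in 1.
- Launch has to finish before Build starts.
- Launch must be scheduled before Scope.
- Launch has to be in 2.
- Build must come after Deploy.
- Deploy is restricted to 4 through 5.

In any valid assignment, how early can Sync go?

3

Downstream work caps Sync at 8.
Sync at 3 is achievable: Audit=7; Launch=2; Sync=3; Plan=6; Scope=9; Test=1; Integrate=8; Deploy=4; Build=5.
Nothing earlier works — the capacity limit rule out every slot before 3.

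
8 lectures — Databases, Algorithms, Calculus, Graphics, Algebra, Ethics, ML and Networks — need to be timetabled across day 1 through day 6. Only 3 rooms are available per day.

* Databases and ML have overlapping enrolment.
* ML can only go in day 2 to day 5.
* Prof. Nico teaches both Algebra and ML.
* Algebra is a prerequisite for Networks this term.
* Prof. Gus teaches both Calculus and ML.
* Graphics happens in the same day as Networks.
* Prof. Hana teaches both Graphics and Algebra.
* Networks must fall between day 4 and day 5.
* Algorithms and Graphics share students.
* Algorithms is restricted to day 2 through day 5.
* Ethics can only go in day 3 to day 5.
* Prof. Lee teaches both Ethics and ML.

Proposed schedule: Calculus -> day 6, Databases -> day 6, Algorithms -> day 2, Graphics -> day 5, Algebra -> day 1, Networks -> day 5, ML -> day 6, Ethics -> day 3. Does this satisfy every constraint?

No — it violates: ML can only go in day 2 to day 5

Algebra is a prerequisite for Networks this term — holds.
Prof. Hana teaches both Graphics and Algebra — holds.
Graphics happens in the same day as Networks — holds.
Algorithms and Graphics share students — holds.
Databases and ML have overlapping enrolment — violated.
Prof. Nico teaches both Algebra and ML — holds.
Prof. Lee teaches both Ethics and ML — holds.
Prof. Gus teaches both Calculus and ML — violated.
Only 3 rooms are available per day — holds.
Networks must fall between day 4 and day 5 — holds.
Algorithms is restricted to day 2 through day 5 — holds.
Ethics can only go in day 3 to day 5 — holds.
ML can only go in day 2 to day 5 — violated.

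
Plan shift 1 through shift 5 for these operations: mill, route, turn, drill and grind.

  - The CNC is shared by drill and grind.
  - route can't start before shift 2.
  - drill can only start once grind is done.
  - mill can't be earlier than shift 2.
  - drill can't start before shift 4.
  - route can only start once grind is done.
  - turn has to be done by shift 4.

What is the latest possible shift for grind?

shift 4

Downstream work caps grind at shift 4.
grind at shift 4 is achievable: drill in shift 5, grind in shift 4, mill in shift 2, turn in shift 1, route in shift 5.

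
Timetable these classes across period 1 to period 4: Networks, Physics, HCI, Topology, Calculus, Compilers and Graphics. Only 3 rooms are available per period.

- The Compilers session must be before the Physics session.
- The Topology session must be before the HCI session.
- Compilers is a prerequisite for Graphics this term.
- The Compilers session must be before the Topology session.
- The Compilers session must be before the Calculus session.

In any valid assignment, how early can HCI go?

period 3

Precedence pushes HCI to at least period 3.
HCI at period 3 is achievable: HCI=period 3, Calculus=period 2, Graphics=period 3, Topology=period 2, Networks=period 1, Physics=period 2, Compilers=period 1.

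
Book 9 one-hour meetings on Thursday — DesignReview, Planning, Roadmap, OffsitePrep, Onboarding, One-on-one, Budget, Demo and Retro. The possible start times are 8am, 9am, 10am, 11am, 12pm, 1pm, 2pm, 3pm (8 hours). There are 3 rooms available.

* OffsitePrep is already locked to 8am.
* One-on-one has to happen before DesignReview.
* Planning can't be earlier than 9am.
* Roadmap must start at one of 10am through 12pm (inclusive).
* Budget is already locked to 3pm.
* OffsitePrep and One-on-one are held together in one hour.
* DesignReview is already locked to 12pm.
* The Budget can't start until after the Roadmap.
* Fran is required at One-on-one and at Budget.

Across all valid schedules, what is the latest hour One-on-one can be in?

8am

One-on-one must be in the same hour as OffsitePrep, which can't be after 8am, so One-on-one is at most 8am.
One-on-one at 8am is achievable: OffsitePrep=8am; One-on-one=8am; Roadmap=10am; Demo=9am; Onboarding=8am; Planning=9am; DesignReview=12pm; Budget=3pm; Retro=9am.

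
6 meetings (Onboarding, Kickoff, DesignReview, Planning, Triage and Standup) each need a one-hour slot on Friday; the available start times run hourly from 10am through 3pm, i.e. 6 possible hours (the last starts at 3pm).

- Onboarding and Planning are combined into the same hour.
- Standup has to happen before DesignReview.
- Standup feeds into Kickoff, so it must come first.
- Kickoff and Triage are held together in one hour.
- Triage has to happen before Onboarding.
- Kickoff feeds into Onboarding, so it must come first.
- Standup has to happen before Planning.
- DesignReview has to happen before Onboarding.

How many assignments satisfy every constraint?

Splitting on Onboarding: it can be 12pm (1), 1pm (5), 2pm (14), 3pm (30). Listing each branch's schedules as (Kickoff, DesignReview, Planning, Triage, Standup):
Onboarding=12pm: (11am,11am,12pm,11am,10am) — 1.
Onboarding=1pm: (11am,11am,1pm,11am,10am) (11am,12pm,1pm,11am,10am) (12pm,11am,1pm,12pm,10am) (12pm,12pm,1pm,12pm,10am) (12pm,12pm,1pm,12pm,11am) — 5.
Onboarding=2pm: (11am,11am,2pm,11am,10am) (11am,12pm,2pm,11am,10am) (11am,1pm,2pm,11am,10am) (12pm,11am,2pm,12pm,10am) (12pm,12pm,2pm,12pm,10am) (12pm,12pm,2pm,12pm,11am) (12pm,1pm,2pm,12pm,10am) (12pm,1pm,2pm,12pm,11am) (1pm,11am,2pm,1pm,10am) (1pm,12pm,2pm,1pm,10am) (1pm,12pm,2pm,1pm,11am) (1pm,1pm,2pm,1pm,10am) (1pm,1pm,2pm,1pm,11am) (1pm,1pm,2pm,1pm,12pm) — 14.
Onboarding=3pm: (11am,11am,3pm,11am,10am) (11am,12pm,3pm,11am,10am) (11am,1pm,3pm,11am,10am) (11am,2pm,3pm,11am,10am) (12pm,11am,3pm,12pm,10am) (12pm,12pm,3pm,12pm,10am) (12pm,12pm,3pm,12pm,11am) (12pm,1pm,3pm,12pm,10am) (12pm,1pm,3pm,12pm,11am) (12pm,2pm,3pm,12pm,10am) (12pm,2pm,3pm,12pm,11am) (1pm,11am,3pm,1pm,10am) (1pm,12pm,3pm,1pm,10am) (1pm,12pm,3pm,1pm,11am) (1pm,1pm,3pm,1pm,10am) (1pm,1pm,3pm,1pm,11am) (1pm,1pm,3pm,1pm,12pm) (1pm,2pm,3pm,1pm,10am) (1pm,2pm,3pm,1pm,11am) (1pm,2pm,3pm,1pm,12pm) (2pm,11am,3pm,2pm,10am) (2pm,12pm,3pm,2pm,10am) (2pm,12pm,3pm,2pm,11am) (2pm,1pm,3pm,2pm,10am) (2pm,1pm,3pm,2pm,11am) (2pm,1pm,3pm,2pm,12pm) (2pm,2pm,3pm,2pm,10am) (2pm,2pm,3pm,2pm,11am) (2pm,2pm,3pm,2pm,12pm) (2pm,2pm,3pm,2pm,1pm) — 30.
Summing: 1 + 5 + 14 + 30 = 50.

50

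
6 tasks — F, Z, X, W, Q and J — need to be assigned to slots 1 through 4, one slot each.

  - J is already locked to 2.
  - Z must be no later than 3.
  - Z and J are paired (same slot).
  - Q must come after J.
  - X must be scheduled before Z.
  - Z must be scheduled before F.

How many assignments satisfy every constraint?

16

Splitting on F: it can be 3 (8), 4 (8). Listing each branch's schedules as (Z, X, W, Q, J):
F=3: (2,1,1,3,2) (2,1,1,4,2) (2,1,2,3,2) (2,1,2,4,2) (2,1,3,3,2) (2,1,3,4,2) (2,1,4,3,2) (2,1,4,4,2) — 8.
F=4: (2,1,1,3,2) (2,1,1,4,2) (2,1,2,3,2) (2,1,2,4,2) (2,1,3,3,2) (2,1,3,4,2) (2,1,4,3,2) (2,1,4,4,2) — 8.
Summing: 8 + 8 = 16.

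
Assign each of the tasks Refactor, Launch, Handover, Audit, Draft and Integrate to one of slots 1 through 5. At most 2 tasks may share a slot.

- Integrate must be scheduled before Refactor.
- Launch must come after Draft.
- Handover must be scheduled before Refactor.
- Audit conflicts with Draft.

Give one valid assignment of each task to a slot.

Draft -> 2, Handover -> 1, Integrate -> 1, Launch -> 3, Audit -> 3, Refactor -> 2

Checking: Integrate(1) before Refactor(2); Handover(1) before Refactor(2); Draft(2) before Launch(3); Audit(3) != Draft(2); max 2 per slot (cap 2).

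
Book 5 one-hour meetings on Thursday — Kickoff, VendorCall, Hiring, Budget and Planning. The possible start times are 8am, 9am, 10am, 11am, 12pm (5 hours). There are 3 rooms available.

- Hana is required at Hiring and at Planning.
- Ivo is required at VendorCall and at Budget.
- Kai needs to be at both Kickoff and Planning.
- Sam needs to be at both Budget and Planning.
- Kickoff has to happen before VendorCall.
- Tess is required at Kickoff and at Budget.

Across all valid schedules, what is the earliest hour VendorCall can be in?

9am

Precedence pushes VendorCall to at least 9am.
VendorCall at 9am is achievable: Kickoff -> 8am, Planning -> 9am, VendorCall -> 9am, Hiring -> 8am, Budget -> 10am.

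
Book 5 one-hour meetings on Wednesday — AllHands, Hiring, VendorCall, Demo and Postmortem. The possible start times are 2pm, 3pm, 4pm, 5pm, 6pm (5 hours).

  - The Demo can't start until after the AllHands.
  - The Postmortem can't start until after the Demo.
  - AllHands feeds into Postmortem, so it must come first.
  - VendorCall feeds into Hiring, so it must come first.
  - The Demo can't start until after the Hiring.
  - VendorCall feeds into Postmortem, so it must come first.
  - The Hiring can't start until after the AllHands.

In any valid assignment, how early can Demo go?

Precedence pushes Demo to at least 4pm; downstream work caps Demo at 5pm.
Demo at 4pm is achievable: Hiring -> 3pm, AllHands -> 2pm, VendorCall -> 2pm, Postmortem -> 5pm, Demo -> 4pm.

4pm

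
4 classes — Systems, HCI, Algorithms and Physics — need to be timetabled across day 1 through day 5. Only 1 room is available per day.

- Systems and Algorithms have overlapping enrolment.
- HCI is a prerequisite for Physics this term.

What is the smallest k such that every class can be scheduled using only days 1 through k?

4

The precedence chain requires at least 2 distinct days.
With at most 1 per day and 4 classes, at least 4 days are needed.
4 works (last occupied day: day 4): for example Algorithms in day 4; HCI in day 1; Physics in day 2; Systems in day 3.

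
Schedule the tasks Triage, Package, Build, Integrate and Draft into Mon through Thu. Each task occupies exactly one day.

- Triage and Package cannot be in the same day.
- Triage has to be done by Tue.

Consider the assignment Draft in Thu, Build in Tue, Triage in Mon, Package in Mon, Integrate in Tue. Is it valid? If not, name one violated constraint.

Invalid. Triage and Package cannot be in the same day.

Triage and Package cannot be in the same day — violated.
Triage has to be done by Tue — holds.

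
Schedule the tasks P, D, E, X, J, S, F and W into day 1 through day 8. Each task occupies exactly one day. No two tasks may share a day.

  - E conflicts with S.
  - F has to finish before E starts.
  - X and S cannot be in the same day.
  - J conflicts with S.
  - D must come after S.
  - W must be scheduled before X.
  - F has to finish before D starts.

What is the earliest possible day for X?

Precedence pushes X to at least day 2.
X at day 2 is achievable: F in day 3; D in day 5; X in day 2; E in day 6; J in day 8; S in day 4; W in day 1; P in day 7.

day 2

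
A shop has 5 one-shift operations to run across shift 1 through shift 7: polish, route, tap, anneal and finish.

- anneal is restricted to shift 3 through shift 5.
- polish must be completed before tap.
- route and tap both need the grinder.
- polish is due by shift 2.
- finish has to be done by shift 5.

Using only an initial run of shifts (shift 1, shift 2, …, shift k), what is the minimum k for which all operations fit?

3 shifts

The precedence chain requires at least 2 distinct shifts.
anneal can't be placed before shift 3, so the schedule must run through at least shift 3.
3 works (last occupied shift: shift 3): for example finish=shift 1; anneal=shift 3; polish=shift 1; tap=shift 2; route=shift 1.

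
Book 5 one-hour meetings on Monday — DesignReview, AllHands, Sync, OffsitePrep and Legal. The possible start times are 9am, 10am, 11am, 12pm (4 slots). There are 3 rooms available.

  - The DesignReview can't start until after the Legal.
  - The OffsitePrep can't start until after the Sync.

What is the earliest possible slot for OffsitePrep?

10am

Precedence pushes OffsitePrep to at least 10am.
OffsitePrep at 10am is achievable: Sync in 9am, Legal in 9am, DesignReview in 10am, OffsitePrep in 10am, AllHands in 9am.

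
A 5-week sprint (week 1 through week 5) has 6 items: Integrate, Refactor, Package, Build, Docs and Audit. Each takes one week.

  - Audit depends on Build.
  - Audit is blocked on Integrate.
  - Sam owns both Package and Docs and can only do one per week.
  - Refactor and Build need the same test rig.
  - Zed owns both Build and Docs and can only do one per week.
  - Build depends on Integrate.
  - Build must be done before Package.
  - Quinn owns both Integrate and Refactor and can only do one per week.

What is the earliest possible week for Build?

week 2

Precedence pushes Build to at least week 2; downstream work caps Build at week 4.
Build at week 2 is achievable: Docs in week 1; Package in week 3; Integrate in week 1; Build in week 2; Audit in week 3; Refactor in week 3.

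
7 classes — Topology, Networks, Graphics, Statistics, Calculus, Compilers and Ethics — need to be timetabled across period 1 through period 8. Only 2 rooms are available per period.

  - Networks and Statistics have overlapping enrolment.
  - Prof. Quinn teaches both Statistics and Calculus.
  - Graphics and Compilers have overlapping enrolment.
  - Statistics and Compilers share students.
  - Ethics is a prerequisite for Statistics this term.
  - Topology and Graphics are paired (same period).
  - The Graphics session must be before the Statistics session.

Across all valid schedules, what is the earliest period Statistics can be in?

period 3

Precedence pushes Statistics to at least period 2.
Statistics at period 3 is achievable: Graphics -> period 1; Ethics -> period 2; Topology -> period 1; Compilers -> period 4; Networks -> period 2; Calculus -> period 4; Statistics -> period 3.
Nothing earlier works — the conflict and capacity constraints rule out every period before period 3.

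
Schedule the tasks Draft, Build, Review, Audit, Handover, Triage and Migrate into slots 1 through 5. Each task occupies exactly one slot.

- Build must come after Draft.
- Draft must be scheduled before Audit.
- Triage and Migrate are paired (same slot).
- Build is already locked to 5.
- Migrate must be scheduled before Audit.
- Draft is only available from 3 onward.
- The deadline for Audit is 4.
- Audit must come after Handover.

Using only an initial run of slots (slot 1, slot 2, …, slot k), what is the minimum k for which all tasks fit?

The precedence chain requires at least 2 distinct slots.
Build can't be placed before 5, so the schedule must run through at least slot 5.
5 works (last occupied slot: 5): for example Triage -> 1; Audit -> 4; Review -> 1; Draft -> 3; Migrate -> 1; Build -> 5; Handover -> 1.

5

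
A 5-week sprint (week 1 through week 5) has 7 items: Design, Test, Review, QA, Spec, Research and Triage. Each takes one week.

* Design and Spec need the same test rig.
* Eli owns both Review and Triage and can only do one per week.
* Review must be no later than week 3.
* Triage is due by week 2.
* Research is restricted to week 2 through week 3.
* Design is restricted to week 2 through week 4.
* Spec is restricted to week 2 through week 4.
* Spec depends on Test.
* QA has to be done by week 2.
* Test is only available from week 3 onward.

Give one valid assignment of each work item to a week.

Research in week 2; Review in week 2; QA in week 1; Design in week 2; Test in week 3; Spec in week 4; Triage in week 1

Checking: Test(week 3) before Spec(week 4); Design(week 2) != Spec(week 4); Review(week 2) != Triage(week 1); Design=week 2 in [week 2,week 4]; QA=week 1 in [week 1,week 2]; Spec=week 4 in [week 2,week 4]; Triage=week 1 in [week 1,week 2]; Test=week 3 in [week 3,week 5]; Research=week 2 in [week 2,week 3]; Review=week 2 in [week 1,week 3].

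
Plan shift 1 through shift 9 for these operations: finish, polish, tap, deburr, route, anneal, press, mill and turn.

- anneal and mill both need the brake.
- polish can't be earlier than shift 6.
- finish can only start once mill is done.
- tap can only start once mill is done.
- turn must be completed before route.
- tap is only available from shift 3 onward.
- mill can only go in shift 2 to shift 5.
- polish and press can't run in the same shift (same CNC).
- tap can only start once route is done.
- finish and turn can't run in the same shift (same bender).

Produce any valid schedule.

finish in shift 3; mill in shift 2; turn in shift 1; anneal in shift 1; polish in shift 6; deburr in shift 1; route in shift 2; press in shift 1; tap in shift 3

Checking: route(shift 2) before tap(shift 3); turn(shift 1) before route(shift 2); mill(shift 2) before finish(shift 3); mill(shift 2) before tap(shift 3); anneal(shift 1) != mill(shift 2); polish(shift 6) != press(shift 1); finish(shift 3) != turn(shift 1); tap=shift 3 in [shift 3,shift 9]; mill=shift 2 in [shift 2,shift 5]; polish=shift 6 in [shift 6,shift 9].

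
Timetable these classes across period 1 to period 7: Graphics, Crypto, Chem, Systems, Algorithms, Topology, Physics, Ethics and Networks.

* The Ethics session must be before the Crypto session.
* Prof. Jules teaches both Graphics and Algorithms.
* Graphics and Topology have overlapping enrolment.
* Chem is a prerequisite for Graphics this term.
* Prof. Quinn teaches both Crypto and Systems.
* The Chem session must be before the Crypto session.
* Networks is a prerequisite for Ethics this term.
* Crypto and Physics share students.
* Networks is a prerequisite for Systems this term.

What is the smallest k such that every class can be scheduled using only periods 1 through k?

The precedence chain requires at least 3 distinct periods.
3 works (last occupied period: period 3): for example Crypto in period 3; Systems in period 2; Graphics in period 2; Topology in period 1; Algorithms in period 1; Physics in period 1; Ethics in period 2; Networks in period 1; Chem in period 1.

3 periods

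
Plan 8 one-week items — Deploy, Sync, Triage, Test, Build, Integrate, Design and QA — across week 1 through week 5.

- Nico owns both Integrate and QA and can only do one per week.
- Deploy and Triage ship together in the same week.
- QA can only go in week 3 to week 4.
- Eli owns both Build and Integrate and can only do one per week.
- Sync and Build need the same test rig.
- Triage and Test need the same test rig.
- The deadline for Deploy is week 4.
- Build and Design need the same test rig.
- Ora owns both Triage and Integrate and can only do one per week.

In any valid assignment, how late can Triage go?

week 4

Triage must be in the same week as Deploy, which can't be after week 4, so Triage is at most week 4.
Triage at week 4 is achievable: QA=week 3; Triage=week 4; Build=week 2; Sync=week 1; Deploy=week 4; Test=week 1; Integrate=week 1; Design=week 1.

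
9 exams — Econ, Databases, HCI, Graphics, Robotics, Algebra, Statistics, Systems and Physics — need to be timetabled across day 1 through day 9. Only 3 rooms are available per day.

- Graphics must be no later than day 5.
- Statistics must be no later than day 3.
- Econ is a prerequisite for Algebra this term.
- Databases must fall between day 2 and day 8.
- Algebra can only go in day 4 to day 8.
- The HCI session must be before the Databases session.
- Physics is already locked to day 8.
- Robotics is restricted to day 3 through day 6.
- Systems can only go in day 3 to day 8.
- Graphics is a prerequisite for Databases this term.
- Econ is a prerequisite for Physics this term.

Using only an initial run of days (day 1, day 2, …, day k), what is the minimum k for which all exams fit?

The precedence chain requires at least 2 distinct days.
With at most 3 per day and 9 exams, at least 3 days are needed.
Physics can't be placed before day 8, so the schedule must run through at least day 8.
8 works (last occupied day: day 8): for example Graphics in day 1, Physics in day 8, Statistics in day 1, HCI in day 1, Econ in day 2, Robotics in day 3, Systems in day 3, Databases in day 2, Algebra in day 4.

8 days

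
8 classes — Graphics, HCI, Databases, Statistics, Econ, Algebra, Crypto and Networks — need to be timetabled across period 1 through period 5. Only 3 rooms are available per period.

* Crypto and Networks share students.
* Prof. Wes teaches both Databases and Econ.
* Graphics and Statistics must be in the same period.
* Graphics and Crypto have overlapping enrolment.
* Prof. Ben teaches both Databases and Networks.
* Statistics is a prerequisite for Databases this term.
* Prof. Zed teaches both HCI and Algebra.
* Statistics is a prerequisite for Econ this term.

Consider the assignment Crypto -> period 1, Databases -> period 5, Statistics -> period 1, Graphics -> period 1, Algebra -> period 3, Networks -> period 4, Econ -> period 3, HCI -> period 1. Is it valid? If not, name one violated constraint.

No — it violates: Graphics and Crypto have overlapping enrolment

Prof. Ben teaches both Databases and Networks — holds.
Prof. Zed teaches both HCI and Algebra — holds.
Graphics and Crypto have overlapping enrolment — violated.
Crypto and Networks share students — holds.
Graphics and Statistics must be in the same period — holds.
Prof. Wes teaches both Databases and Econ — holds.
Statistics is a prerequisite for Econ this term — holds.
Statistics is a prerequisite for Databases this term — holds.
Only 3 rooms are available per period — violated.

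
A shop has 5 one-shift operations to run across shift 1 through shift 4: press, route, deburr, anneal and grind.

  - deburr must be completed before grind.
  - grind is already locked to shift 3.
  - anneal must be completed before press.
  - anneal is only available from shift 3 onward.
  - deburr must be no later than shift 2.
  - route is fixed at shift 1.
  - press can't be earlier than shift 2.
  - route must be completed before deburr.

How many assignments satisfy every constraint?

1

Enumerating: route -> shift 1, grind -> shift 3, anneal -> shift 3, press -> shift 4, deburr -> shift 2.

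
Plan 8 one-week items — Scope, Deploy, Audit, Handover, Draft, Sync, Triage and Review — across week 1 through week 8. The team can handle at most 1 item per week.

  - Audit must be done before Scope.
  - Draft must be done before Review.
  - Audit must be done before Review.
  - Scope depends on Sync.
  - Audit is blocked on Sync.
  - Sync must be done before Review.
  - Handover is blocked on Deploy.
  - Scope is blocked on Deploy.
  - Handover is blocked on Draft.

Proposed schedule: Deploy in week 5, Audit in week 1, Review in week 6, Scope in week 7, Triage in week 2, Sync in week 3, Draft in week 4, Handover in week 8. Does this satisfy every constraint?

No — it violates: Audit is blocked on Sync

Scope is blocked on Deploy — holds.
Audit is blocked on Sync — violated.
Audit must be done before Scope — holds.
Scope depends on Sync — holds.
The team can handle at most 1 item per week — holds.
Handover is blocked on Draft — holds.
Sync must be done before Review — holds.
Handover is blocked on Deploy — holds.
Draft must be done before Review — holds.
Audit must be done before Review — holds.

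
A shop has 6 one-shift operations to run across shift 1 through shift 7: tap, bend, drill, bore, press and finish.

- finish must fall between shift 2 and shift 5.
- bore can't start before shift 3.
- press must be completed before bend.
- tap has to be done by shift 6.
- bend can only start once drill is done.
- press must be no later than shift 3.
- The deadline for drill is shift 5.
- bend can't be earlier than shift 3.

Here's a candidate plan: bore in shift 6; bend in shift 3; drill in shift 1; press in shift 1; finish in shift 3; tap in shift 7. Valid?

press must be completed before bend — holds.
The deadline for drill is shift 5 — holds.
press must be no later than shift 3 — holds.
finish must fall between shift 2 and shift 5 — holds.
tap has to be done by shift 6 — violated.
bore can't start before shift 3 — holds.
bend can't be earlier than shift 3 — holds.
bend can only start once drill is done — holds.

Invalid. tap has to be done by shift 6.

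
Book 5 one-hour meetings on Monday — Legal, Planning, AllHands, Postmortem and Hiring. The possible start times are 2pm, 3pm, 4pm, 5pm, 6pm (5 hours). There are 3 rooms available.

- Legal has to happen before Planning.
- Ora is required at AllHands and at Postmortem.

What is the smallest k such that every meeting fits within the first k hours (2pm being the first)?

2

The precedence chain requires at least 2 distinct hours.
With at most 3 per hour and 5 meetings, at least 2 hours are needed.
2 works (last occupied hour: 3pm): for example Legal in 2pm, Postmortem in 3pm, Planning in 3pm, Hiring in 2pm, AllHands in 2pm.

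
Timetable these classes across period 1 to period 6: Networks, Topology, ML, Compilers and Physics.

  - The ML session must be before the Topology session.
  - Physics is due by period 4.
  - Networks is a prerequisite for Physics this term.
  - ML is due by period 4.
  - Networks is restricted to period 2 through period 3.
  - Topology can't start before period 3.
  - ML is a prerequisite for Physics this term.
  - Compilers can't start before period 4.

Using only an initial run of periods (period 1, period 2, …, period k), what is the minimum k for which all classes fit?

The precedence chain requires at least 2 distinct periods.
Compilers can't be placed before period 4, so the schedule must run through at least period 4.
4 works (last occupied period: period 4): for example Compilers -> period 4, ML -> period 1, Topology -> period 3, Networks -> period 2, Physics -> period 3.

4 periods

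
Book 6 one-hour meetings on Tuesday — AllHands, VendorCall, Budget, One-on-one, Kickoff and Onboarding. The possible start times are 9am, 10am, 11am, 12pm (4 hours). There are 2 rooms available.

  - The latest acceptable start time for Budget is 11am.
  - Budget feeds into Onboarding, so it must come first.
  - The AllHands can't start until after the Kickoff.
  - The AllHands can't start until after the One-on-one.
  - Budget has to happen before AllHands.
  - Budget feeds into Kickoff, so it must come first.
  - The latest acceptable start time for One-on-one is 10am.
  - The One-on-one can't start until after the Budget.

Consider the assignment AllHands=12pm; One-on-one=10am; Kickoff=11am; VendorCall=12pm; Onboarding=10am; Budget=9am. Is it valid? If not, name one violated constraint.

Yes, all constraints hold

The One-on-one can't start until after the Budget — holds.
Budget feeds into Kickoff, so it must come first — holds.
There are 2 rooms available — holds.
The latest acceptable start time for One-on-one is 10am — holds.
The AllHands can't start until after the Kickoff — holds.
The latest acceptable start time for Budget is 11am — holds.
The AllHands can't start until after the One-on-one — holds.
Budget has to happen before AllHands — holds.
Budget feeds into Onboarding, so it must come first — holds.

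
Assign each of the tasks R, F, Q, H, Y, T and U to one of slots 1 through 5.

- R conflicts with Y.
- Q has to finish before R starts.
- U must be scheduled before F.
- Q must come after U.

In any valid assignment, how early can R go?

Precedence pushes R to at least 3.
R at 3 is achievable: F -> 2; R -> 3; T -> 1; H -> 1; Y -> 1; Q -> 2; U -> 1.

3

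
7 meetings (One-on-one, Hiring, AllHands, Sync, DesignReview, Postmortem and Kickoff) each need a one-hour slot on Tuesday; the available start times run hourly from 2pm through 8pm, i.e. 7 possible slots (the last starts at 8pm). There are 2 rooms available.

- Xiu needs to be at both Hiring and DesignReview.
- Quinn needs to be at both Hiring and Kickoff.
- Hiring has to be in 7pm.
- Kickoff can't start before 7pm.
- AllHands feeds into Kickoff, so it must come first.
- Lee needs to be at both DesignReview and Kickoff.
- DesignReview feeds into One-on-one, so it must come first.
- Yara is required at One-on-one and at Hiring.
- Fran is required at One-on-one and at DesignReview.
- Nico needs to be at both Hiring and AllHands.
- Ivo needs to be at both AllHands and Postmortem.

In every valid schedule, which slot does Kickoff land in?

8pm

Kickoff's window is 7pm–8pm.
Hiring is fixed at 7pm, and Kickoff can't share a slot with Hiring.
So Kickoff must be 8pm.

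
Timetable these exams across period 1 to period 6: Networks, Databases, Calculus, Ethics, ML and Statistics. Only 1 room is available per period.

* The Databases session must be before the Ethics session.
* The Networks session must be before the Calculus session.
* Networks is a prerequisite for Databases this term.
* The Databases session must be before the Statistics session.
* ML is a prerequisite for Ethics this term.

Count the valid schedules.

Splitting on Networks: it can be period 1 (25), period 2 (8). Listing each branch's schedules as (Databases, Calculus, Ethics, ML, Statistics) by period number:
Networks=period 1: (2,3,5,4,6) (2,3,6,4,5) (2,3,6,5,4) (2,4,5,3,6) (2,4,6,3,5) (2,4,6,5,3) (2,5,4,3,6) (2,5,6,3,4) (2,5,6,4,3) (2,6,4,3,5) (2,6,5,3,4) (2,6,5,4,3) (3,2,5,4,6) (3,2,6,4,5) (3,2,6,5,4) (3,4,5,2,6) (3,4,6,2,5) (3,5,4,2,6) (3,5,6,2,4) (3,6,4,2,5) (3,6,5,2,4) (4,2,5,3,6) (4,2,6,3,5) (4,3,5,2,6) (4,3,6,2,5) — 25.
Networks=period 2: (3,4,5,1,6) (3,4,6,1,5) (3,5,4,1,6) (3,5,6,1,4) (3,6,4,1,5) (3,6,5,1,4) (4,3,5,1,6) (4,3,6,1,5) — 8.
Summing: 25 + 8 = 33.

33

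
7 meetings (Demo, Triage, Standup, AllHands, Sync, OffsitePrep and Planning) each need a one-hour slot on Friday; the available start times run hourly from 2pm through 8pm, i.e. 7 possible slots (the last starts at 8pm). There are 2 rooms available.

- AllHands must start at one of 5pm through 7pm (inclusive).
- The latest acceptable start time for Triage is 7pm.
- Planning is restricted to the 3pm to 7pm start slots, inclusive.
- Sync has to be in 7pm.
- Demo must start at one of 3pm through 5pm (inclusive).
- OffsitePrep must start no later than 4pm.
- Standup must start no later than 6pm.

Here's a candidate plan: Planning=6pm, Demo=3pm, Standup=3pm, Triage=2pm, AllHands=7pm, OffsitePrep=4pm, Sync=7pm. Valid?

Yes, all constraints hold

There are 2 rooms available — holds.
The latest acceptable start time for Triage is 7pm — holds.
Standup must start no later than 6pm — holds.
AllHands must start at one of 5pm through 7pm (inclusive) — holds.
Demo must start at one of 3pm through 5pm (inclusive) — holds.
Sync has to be in 7pm — holds.
Planning is restricted to the 3pm to 7pm start slots, inclusive — holds.
OffsitePrep must start no later than 4pm — holds.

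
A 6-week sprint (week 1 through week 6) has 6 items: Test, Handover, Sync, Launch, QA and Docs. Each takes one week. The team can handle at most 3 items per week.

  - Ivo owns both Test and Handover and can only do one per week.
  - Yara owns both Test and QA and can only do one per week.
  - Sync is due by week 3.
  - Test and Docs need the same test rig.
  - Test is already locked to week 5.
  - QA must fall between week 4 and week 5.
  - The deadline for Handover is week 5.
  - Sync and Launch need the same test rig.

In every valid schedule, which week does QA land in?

week 4

QA's window is week 4–week 5.
Test is fixed at week 5, and QA can't share a week with Test.
So QA must be week 4.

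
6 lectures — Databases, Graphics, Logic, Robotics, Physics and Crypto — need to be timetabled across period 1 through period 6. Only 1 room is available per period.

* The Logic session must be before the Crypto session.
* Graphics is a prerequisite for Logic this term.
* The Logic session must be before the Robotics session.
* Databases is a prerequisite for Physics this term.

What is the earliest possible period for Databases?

Downstream work caps Databases at period 5.
Databases at period 1 is achievable: Databases=period 1; Physics=period 5; Graphics=period 2; Logic=period 3; Robotics=period 4; Crypto=period 6.

period 1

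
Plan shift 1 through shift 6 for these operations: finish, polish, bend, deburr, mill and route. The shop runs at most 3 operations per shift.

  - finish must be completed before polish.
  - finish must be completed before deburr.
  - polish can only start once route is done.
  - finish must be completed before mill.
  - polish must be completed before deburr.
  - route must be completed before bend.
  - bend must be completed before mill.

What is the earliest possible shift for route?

Downstream work caps route at shift 4.
route at shift 1 is achievable: route=shift 1; bend=shift 2; finish=shift 1; polish=shift 2; deburr=shift 3; mill=shift 3.

shift 1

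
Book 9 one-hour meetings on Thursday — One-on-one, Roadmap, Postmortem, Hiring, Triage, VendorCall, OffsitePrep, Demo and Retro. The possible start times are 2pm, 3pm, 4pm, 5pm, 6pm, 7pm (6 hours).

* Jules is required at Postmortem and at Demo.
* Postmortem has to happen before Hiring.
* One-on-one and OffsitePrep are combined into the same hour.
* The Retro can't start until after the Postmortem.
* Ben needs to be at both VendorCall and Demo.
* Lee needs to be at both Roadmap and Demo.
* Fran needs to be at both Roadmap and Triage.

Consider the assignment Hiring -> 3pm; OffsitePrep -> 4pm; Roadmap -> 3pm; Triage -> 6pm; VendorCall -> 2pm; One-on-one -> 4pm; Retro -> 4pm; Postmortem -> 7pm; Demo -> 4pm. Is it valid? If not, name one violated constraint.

Jules is required at Postmortem and at Demo — holds.
The Retro can't start until after the Postmortem — violated.
Ben needs to be at both VendorCall and Demo — holds.
Postmortem has to happen before Hiring — violated.
One-on-one and OffsitePrep are combined into the same hour — holds.
Fran needs to be at both Roadmap and Triage — holds.
Lee needs to be at both Roadmap and Demo — holds.

No. Postmortem has to happen before Hiring is not satisfied.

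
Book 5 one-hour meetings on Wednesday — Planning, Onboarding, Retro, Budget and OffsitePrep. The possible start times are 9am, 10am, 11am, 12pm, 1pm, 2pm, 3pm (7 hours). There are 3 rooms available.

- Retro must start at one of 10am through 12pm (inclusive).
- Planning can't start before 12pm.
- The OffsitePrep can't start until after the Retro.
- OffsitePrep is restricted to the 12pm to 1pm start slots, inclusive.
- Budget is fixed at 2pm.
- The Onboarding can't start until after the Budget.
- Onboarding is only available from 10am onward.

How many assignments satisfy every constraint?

20

Splitting on Planning: it can be 12pm (5), 1pm (5), 2pm (5), 3pm (5). Listing each branch's schedules as (Onboarding, Retro, Budget, OffsitePrep):
Planning=12pm: (3pm,10am,2pm,12pm) (3pm,10am,2pm,1pm) (3pm,11am,2pm,12pm) (3pm,11am,2pm,1pm) (3pm,12pm,2pm,1pm) — 5.
Planning=1pm: (3pm,10am,2pm,12pm) (3pm,10am,2pm,1pm) (3pm,11am,2pm,12pm) (3pm,11am,2pm,1pm) (3pm,12pm,2pm,1pm) — 5.
Planning=2pm: (3pm,10am,2pm,12pm) (3pm,10am,2pm,1pm) (3pm,11am,2pm,12pm) (3pm,11am,2pm,1pm) (3pm,12pm,2pm,1pm) — 5.
Planning=3pm: (3pm,10am,2pm,12pm) (3pm,10am,2pm,1pm) (3pm,11am,2pm,12pm) (3pm,11am,2pm,1pm) (3pm,12pm,2pm,1pm) — 5.
Summing: 5 + 5 + 5 + 5 = 20.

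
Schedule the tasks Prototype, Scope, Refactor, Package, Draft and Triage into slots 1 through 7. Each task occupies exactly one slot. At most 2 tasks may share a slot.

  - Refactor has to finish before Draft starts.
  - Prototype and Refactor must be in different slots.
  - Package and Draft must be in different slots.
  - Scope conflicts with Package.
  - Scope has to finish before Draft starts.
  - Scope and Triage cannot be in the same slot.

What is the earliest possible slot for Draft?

2

Precedence pushes Draft to at least 2.
Draft at 2 is achievable: Draft=2; Triage=3; Prototype=2; Refactor=1; Package=3; Scope=1.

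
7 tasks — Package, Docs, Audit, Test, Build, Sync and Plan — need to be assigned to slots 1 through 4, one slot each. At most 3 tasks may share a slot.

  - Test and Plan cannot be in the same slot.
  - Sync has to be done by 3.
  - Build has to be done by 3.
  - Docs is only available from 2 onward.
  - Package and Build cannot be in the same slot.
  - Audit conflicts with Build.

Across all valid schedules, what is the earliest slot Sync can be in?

Sync's own window allows nothing later than 3.
Sync at 1 is achievable: Audit in 2, Docs in 2, Plan in 3, Build in 1, Package in 2, Test in 1, Sync in 1.

1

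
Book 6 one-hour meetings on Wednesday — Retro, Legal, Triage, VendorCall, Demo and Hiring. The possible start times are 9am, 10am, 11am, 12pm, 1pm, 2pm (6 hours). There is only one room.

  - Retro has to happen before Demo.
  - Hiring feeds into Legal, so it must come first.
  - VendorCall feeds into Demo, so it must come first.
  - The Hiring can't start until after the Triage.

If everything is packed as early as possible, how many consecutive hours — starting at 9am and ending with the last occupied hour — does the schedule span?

6

The precedence chain requires at least 3 distinct hours.
With at most 1 per hour and 6 meetings, at least 6 hours are needed.
6 works (last occupied hour: 2pm): for example Demo in 11am; Legal in 2pm; Hiring in 1pm; Retro in 9am; VendorCall in 10am; Triage in 12pm.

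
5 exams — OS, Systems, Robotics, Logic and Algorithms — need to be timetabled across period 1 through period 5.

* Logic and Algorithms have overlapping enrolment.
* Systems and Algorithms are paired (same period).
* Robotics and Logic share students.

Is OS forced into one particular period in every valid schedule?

OS can be period 1 (e.g. Algorithms in period 1; Logic in period 2; OS in period 1; Robotics in period 1; Systems in period 1) or period 2 (e.g. OS=period 2, Robotics=period 1, Systems=period 1, Algorithms=period 1, Logic=period 2).

No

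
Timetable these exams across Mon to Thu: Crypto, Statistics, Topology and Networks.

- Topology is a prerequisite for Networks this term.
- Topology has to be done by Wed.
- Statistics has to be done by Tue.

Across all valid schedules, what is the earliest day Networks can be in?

Precedence pushes Networks to at least Tue.
Networks at Tue is achievable: Crypto -> Mon; Topology -> Mon; Networks -> Tue; Statistics -> Mon.

Tue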